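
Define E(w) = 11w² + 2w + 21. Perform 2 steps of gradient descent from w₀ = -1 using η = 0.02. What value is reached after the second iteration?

E′(w) = 22w + 2
Step 1: E′(-1) = -20; w₁ = -1 − 0.02·(-20) = -0.6
Step 2: E′(-0.6) = -11.2; w₂ = -0.6 − 0.02·(-11.2) = -0.376

-0.376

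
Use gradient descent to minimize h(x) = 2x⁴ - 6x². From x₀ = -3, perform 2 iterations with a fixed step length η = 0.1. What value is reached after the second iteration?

-2667

h′(x) = 8x³ - 12x
Step 1: h′(-3) = -180; x₁ = -3 − 0.1·(-180) = 15
Step 2: h′(15) = 26820; x₂ = 15 − 0.1·26820 = -2667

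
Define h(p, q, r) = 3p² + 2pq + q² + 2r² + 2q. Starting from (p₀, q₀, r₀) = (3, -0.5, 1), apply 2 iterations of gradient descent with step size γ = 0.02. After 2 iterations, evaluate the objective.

∇h = (6p + 2q, 2p + 2q + 2, 4r)
Step 1: at (3, -0.5, 1), ∇h = (17, 7, 4) → (3, -0.5, 1) − 0.02·(17, 7, 4) = (2.66, -0.64, 0.92)
Step 2: at (2.66, -0.64, 0.92), ∇h = (14.68, 6.04, 3.68) → (2.66, -0.64, 0.92) − 0.02·(14.68, 6.04, 3.68) = (2.3664, -0.7608, 0.8464)
h(2.3664, -0.7608, 0.8464) = 13.6888352

13.6888352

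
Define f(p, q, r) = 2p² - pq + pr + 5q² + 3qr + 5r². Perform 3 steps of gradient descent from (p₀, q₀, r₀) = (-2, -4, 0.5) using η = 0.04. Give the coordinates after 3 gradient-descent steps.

∇f = (4p - q + r, -p + 10q + 3r, p + 3q + 10r)
Step 1: at (-2, -4, 0.5), ∇f = (-3.5, -36.5, -9) → (-2, -4, 0.5) − 0.04·(-3.5, -36.5, -9) = (-1.86, -2.54, 0.86)
Step 2: at (-1.86, -2.54, 0.86), ∇f = (-4.04, -20.96, -0.88) → (-1.86, -2.54, 0.86) − 0.04·(-4.04, -20.96, -0.88) = (-1.6984, -1.7016, 0.8952)
Step 3: at (-1.6984, -1.7016, 0.8952), ∇f = (-4.1968, -12.632, 2.1488) → (-1.6984, -1.7016, 0.8952) − 0.04·(-4.1968, -12.632, 2.1488) = (-1.530528, -1.19632, 0.809248)

(-1.530528, -1.19632, 0.809248)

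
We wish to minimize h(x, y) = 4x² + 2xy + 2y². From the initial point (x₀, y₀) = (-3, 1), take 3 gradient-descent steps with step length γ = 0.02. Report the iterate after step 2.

∇h = (8x + 2y, 2x + 4y)
(x₁, y₁) = (-3, 1) − 0.02·(-22, -2) = (-2.56, 1.04)
(x₂, y₂) = (-2.56, 1.04) − 0.02·(-18.4, -0.96) = (-2.192, 1.0592)

(-2.192, 1.0592)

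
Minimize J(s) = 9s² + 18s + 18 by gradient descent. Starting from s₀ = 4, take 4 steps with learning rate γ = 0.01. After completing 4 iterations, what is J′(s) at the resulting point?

40.6909584

J′(s) = 18s + 18
s₁ = 4 − 0.01·90 = 3.1
s₂ = 3.1 − 0.01·73.8 = 2.362
s₃ = 2.362 − 0.01·60.516 = 1.75684
s₄ = 1.75684 − 0.01·49.62312 = 1.2606088
J′(s) at (1.2606088) = 40.6909584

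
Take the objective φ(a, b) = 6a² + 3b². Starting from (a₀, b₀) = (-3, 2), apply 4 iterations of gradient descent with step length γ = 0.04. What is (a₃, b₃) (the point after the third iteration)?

(-0.421824, 0.877952)

∇φ = (12a, 6b)
(a₁, b₁) = (-3, 2) − 0.04·(-36, 12) = (-1.56, 1.52)
(a₂, b₂) = (-1.56, 1.52) − 0.04·(-18.72, 9.12) = (-0.8112, 1.1552)
(a₃, b₃) = (-0.8112, 1.1552) − 0.04·(-9.7344, 6.9312) = (-0.421824, 0.877952)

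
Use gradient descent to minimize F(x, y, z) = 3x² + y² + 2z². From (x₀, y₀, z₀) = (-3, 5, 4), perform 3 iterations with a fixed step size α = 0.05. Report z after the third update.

2.048

∇F = (6x, 2y, 4z)
(x₁, y₁, z₁) = (-3, 5, 4) − 0.05·(-18, 10, 16) = (-2.1, 4.5, 3.2)
(x₂, y₂, z₂) = (-2.1, 4.5, 3.2) − 0.05·(-12.6, 9, 12.8) = (-1.47, 4.05, 2.56)
(x₃, y₃, z₃) = (-1.47, 4.05, 2.56) − 0.05·(-8.82, 8.1, 10.24) = (-1.029, 3.645, 2.048)
z = 2.048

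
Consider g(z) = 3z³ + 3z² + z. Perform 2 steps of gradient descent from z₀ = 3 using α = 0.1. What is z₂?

g′(z) = 9z² + 6z + 1
z₁ = 3 − 0.1·100 = -7
z₂ = -7 − 0.1·400 = -47

-47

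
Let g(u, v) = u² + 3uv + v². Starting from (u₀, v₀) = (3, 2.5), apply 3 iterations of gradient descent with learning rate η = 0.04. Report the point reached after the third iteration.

(1.689216, 1.126784)

∇g = (2u + 3v, 3u + 2v)
Step 1: at (3, 2.5), ∇g = (13.5, 14) → (3, 2.5) − 0.04·(13.5, 14) = (2.46, 1.94)
Step 2: at (2.46, 1.94), ∇g = (10.74, 11.26) → (2.46, 1.94) − 0.04·(10.74, 11.26) = (2.0304, 1.4896)
Step 3: at (2.0304, 1.4896), ∇g = (8.5296, 9.0704) → (2.0304, 1.4896) − 0.04·(8.5296, 9.0704) = (1.689216, 1.126784)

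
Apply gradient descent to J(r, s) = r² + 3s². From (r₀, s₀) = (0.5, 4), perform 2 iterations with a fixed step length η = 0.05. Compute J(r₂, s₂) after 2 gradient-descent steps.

∇J = (2r, 6s)
Step 1: at (0.5, 4), ∇J = (1, 24) → (0.5, 4) − 0.05·(1, 24) = (0.45, 2.8)
Step 2: at (0.45, 2.8), ∇J = (0.9, 16.8) → (0.45, 2.8) − 0.05·(0.9, 16.8) = (0.405, 1.96)
J(0.405, 1.96) = 11.688825

11.688825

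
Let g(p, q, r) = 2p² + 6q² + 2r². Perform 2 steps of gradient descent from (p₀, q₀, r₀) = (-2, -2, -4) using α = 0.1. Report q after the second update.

-0.08

∇g = (4p, 12q, 4r)
(p₁, q₁, r₁) = (-2, -2, -4) − 0.1·(-8, -24, -16) = (-1.2, 0.4, -2.4)
(p₂, q₂, r₂) = (-1.2, 0.4, -2.4) − 0.1·(-4.8, 4.8, -9.6) = (-0.72, -0.08, -1.44)
q = -0.08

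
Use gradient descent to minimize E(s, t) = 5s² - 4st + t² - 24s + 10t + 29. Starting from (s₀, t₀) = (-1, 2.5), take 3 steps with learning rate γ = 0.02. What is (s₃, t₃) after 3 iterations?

∇E = (10s - 4t - 24, -4s + 2t + 10)
(s₁, t₁) = (-1, 2.5) − 0.02·(-44, 19) = (-0.12, 2.12)
(s₂, t₂) = (-0.12, 2.12) − 0.02·(-33.68, 14.72) = (0.5536, 1.8256)
(s₃, t₃) = (0.5536, 1.8256) − 0.02·(-25.7664, 11.4368) = (1.068928, 1.596864)

(1.068928, 1.596864)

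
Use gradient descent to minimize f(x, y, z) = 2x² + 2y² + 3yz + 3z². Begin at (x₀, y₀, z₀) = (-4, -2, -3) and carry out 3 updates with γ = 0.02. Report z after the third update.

-1.78128

∇f = (4x, 4y + 3z, 3y + 6z)
Step 1: at (-4, -2, -3), ∇f = (-16, -17, -24) → (-4, -2, -3) − 0.02·(-16, -17, -24) = (-3.68, -1.66, -2.52)
Step 2: at (-3.68, -1.66, -2.52), ∇f = (-14.72, -14.2, -20.1) → (-3.68, -1.66, -2.52) − 0.02·(-14.72, -14.2, -20.1) = (-3.3856, -1.376, -2.118)
Step 3: at (-3.3856, -1.376, -2.118), ∇f = (-13.5424, -11.858, -16.836) → (-3.3856, -1.376, -2.118) − 0.02·(-13.5424, -11.858, -16.836) = (-3.114752, -1.13884, -1.78128)
z = -1.78128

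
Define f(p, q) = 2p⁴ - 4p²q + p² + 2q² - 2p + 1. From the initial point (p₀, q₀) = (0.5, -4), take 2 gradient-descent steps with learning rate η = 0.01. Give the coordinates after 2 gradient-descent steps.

∇f = (8p³ - 8pq + 2p - 2, -4p² + 4q)
Step 1: at (0.5, -4), ∇f = (16, -17) → (0.5, -4) − 0.01·(16, -17) = (0.34, -3.83)
Step 2: at (0.34, -3.83), ∇f = (9.412032, -15.7824) → (0.34, -3.83) − 0.01·(9.412032, -15.7824) = (0.24587968, -3.672176)

(0.24587968, -3.672176)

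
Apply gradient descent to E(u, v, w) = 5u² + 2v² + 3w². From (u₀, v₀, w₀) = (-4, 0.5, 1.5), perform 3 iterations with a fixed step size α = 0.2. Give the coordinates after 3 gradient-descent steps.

∇E = (10u, 4v, 6w)
(u₁, v₁, w₁) = (-4, 0.5, 1.5) − 0.2·(-40, 2, 9) = (4, 0.1, -0.3)
(u₂, v₂, w₂) = (4, 0.1, -0.3) − 0.2·(40, 0.4, -1.8) = (-4, 0.02, 0.06)
(u₃, v₃, w₃) = (-4, 0.02, 0.06) − 0.2·(-40, 0.08, 0.36) = (4, 0.004, -0.012)

(4, 0.004, -0.012)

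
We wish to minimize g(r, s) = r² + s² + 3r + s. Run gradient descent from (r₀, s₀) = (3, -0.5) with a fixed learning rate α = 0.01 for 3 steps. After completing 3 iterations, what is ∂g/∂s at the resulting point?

∇g = (2r + 3, 2s + 1)
(r₁, s₁) = (3, -0.5) − 0.01·(9, 0) = (2.91, -0.5)
(r₂, s₂) = (2.91, -0.5) − 0.01·(8.82, 0) = (2.8218, -0.5)
(r₃, s₃) = (2.8218, -0.5) − 0.01·(8.6436, 0) = (2.735364, -0.5)
∂g/∂s at (2.735364, -0.5) = 0

0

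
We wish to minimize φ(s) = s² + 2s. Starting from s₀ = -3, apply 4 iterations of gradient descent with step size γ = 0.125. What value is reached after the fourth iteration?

φ′(s) = 2s + 2
s₁ = -3 − 0.125·(-4) = -2.5
s₂ = -2.5 − 0.125·(-3) = -2.125
s₃ = -2.125 − 0.125·(-2.25) = -1.84375
s₄ = -1.84375 − 0.125·(-1.6875) = -1.6328125

-1.6328125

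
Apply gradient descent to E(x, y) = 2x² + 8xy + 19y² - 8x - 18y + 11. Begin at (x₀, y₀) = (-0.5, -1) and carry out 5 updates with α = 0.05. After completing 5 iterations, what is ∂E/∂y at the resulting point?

58.36068

∇E = (4x + 8y - 8, 8x + 38y - 18)
Step 1: at (-0.5, -1), ∇E = (-18, -60) → (-0.5, -1) − 0.05·(-18, -60) = (0.4, 2)
Step 2: at (0.4, 2), ∇E = (9.6, 61.2) → (0.4, 2) − 0.05·(9.6, 61.2) = (-0.08, -1.06)
Step 3: at (-0.08, -1.06), ∇E = (-16.8, -58.92) → (-0.08, -1.06) − 0.05·(-16.8, -58.92) = (0.76, 1.886)
Step 4: at (0.76, 1.886), ∇E = (10.128, 59.748) → (0.76, 1.886) − 0.05·(10.128, 59.748) = (0.2536, -1.1014)
Step 5: at (0.2536, -1.1014), ∇E = (-15.7968, -57.8244) → (0.2536, -1.1014) − 0.05·(-15.7968, -57.8244) = (1.04344, 1.78982)
∂E/∂y at (1.04344, 1.78982) = 58.36068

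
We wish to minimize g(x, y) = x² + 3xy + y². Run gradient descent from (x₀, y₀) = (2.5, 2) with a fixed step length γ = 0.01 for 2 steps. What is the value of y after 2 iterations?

1.7756

∇g = (2x + 3y, 3x + 2y)
(x₁, y₁) = (2.5, 2) − 0.01·(11, 11.5) = (2.39, 1.885)
(x₂, y₂) = (2.39, 1.885) − 0.01·(10.435, 10.94) = (2.28565, 1.7756)
y = 1.7756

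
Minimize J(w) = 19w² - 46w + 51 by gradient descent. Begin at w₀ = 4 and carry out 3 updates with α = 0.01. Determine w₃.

J′(w) = 38w - 46
w₁ = 4 − 0.01·106 = 2.94
w₂ = 2.94 − 0.01·65.72 = 2.2828
w₃ = 2.2828 − 0.01·40.7464 = 1.875336

1.875336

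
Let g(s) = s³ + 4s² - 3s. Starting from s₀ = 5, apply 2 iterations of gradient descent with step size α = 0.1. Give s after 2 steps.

g′(s) = 3s² + 8s - 3
s₁ = 5 − 0.1·112 = -6.2
s₂ = -6.2 − 0.1·62.72 = -12.472

-12.472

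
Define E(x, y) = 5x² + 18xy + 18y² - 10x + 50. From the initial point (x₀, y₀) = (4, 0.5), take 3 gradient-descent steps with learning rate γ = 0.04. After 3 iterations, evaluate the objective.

∇E = (10x + 18y - 10, 18x + 36y)
(x₁, y₁) = (4, 0.5) − 0.04·(39, 90) = (2.44, -3.1)
(x₂, y₂) = (2.44, -3.1) − 0.04·(-41.4, -67.68) = (4.096, -0.3928)
(x₃, y₃) = (4.096, -0.3928) − 0.04·(23.8896, 59.5872) = (3.140416, -2.776288)
E(3.140416, -2.776288) = 49.710267721728

49.710267721728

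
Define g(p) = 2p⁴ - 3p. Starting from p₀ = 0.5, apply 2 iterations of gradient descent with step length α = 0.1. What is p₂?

0.7256

g′(p) = 8p³ - 3
Step 1: g′(0.5) = -2; p₁ = 0.5 − 0.1·(-2) = 0.7
Step 2: g′(0.7) = -0.256; p₂ = 0.7 − 0.1·(-0.256) = 0.7256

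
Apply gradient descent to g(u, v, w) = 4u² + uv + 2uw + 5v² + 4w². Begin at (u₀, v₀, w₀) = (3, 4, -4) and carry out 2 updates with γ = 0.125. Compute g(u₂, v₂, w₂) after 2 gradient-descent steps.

0.98583984375

∇g = (8u + v + 2w, u + 10v, 2u + 8w)
Step 1: at (3, 4, -4), ∇g = (20, 43, -26) → (3, 4, -4) − 0.125·(20, 43, -26) = (0.5, -1.375, -0.75)
Step 2: at (0.5, -1.375, -0.75), ∇g = (1.125, -13.25, -5) → (0.5, -1.375, -0.75) − 0.125·(1.125, -13.25, -5) = (0.359375, 0.28125, -0.125)
g(0.359375, 0.28125, -0.125) = 0.98583984375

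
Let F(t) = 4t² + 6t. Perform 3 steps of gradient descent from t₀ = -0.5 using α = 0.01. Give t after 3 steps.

-0.555328

F′(t) = 8t + 6
Step 1: F′(-0.5) = 2; t₁ = -0.5 − 0.01·2 = -0.52
Step 2: F′(-0.52) = 1.84; t₂ = -0.52 − 0.01·1.84 = -0.5384
Step 3: F′(-0.5384) = 1.6928; t₃ = -0.5384 − 0.01·1.6928 = -0.555328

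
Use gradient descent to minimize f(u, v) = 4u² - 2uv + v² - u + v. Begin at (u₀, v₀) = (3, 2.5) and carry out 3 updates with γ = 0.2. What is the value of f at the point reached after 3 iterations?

3.546416

∇f = (8u - 2v - 1, -2u + 2v + 1)
Step 1: at (3, 2.5), ∇f = (18, 0) → (3, 2.5) − 0.2·(18, 0) = (-0.6, 2.5)
Step 2: at (-0.6, 2.5), ∇f = (-10.8, 7.2) → (-0.6, 2.5) − 0.2·(-10.8, 7.2) = (1.56, 1.06)
Step 3: at (1.56, 1.06), ∇f = (9.36, 0) → (1.56, 1.06) − 0.2·(9.36, 0) = (-0.312, 1.06)
f(-0.312, 1.06) = 3.546416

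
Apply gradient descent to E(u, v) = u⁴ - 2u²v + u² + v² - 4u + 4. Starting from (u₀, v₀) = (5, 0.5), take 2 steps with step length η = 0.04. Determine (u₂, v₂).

∇E = (4u³ - 4uv + 2u - 4, -2u² + 2v)
Step 1: at (5, 0.5), ∇E = (496, -49) → (5, 0.5) − 0.04·(496, -49) = (-14.84, 2.46)
Step 2: at (-14.84, 2.46), ∇E = (-12960.246016, -435.5312) → (-14.84, 2.46) − 0.04·(-12960.246016, -435.5312) = (503.56984064, 19.881248)

(503.56984064, 19.881248)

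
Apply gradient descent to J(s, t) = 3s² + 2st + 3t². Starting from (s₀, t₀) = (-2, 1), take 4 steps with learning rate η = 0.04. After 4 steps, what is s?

-0.85371392

∇J = (6s + 2t, 2s + 6t)
(s₁, t₁) = (-2, 1) − 0.04·(-10, 2) = (-1.6, 0.92)
(s₂, t₂) = (-1.6, 0.92) − 0.04·(-7.76, 2.32) = (-1.2896, 0.8272)
(s₃, t₃) = (-1.2896, 0.8272) − 0.04·(-6.0832, 2.384) = (-1.046272, 0.73184)
(s₄, t₄) = (-1.046272, 0.73184) − 0.04·(-4.813952, 2.298496) = (-0.85371392, 0.63990016)
s = -0.85371392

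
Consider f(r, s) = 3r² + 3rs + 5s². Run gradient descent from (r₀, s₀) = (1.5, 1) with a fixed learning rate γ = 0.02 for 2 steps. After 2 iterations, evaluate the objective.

∇f = (6r + 3s, 3r + 10s)
(r₁, s₁) = (1.5, 1) − 0.02·(12, 14.5) = (1.26, 0.71)
(r₂, s₂) = (1.26, 0.71) − 0.02·(9.69, 10.88) = (1.0662, 0.4924)
f(1.0662, 0.4924) = 6.19762676

6.19762676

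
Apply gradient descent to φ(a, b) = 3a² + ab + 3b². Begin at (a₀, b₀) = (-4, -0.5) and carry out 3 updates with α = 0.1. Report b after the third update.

0.158

∇φ = (6a + b, a + 6b)
(a₁, b₁) = (-4, -0.5) − 0.1·(-24.5, -7) = (-1.55, 0.2)
(a₂, b₂) = (-1.55, 0.2) − 0.1·(-9.1, -0.35) = (-0.64, 0.235)
(a₃, b₃) = (-0.64, 0.235) − 0.1·(-3.605, 0.77) = (-0.2795, 0.158)
b = 0.158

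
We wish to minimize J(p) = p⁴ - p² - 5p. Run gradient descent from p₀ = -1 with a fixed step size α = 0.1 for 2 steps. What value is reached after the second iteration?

J′(p) = 4p³ - 2p - 5
Step 1: J′(-1) = -7; p₁ = -1 − 0.1·(-7) = -0.3
Step 2: J′(-0.3) = -4.508; p₂ = -0.3 − 0.1·(-4.508) = 0.1508

0.1508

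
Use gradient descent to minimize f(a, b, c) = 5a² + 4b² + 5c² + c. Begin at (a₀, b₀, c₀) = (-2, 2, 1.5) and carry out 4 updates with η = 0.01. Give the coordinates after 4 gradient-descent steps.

∇f = (10a, 8b, 10c + 1)
(a₁, b₁, c₁) = (-2, 2, 1.5) − 0.01·(-20, 16, 16) = (-1.8, 1.84, 1.34)
(a₂, b₂, c₂) = (-1.8, 1.84, 1.34) − 0.01·(-18, 14.72, 14.4) = (-1.62, 1.6928, 1.196)
(a₃, b₃, c₃) = (-1.62, 1.6928, 1.196) − 0.01·(-16.2, 13.5424, 12.96) = (-1.458, 1.557376, 1.0664)
(a₄, b₄, c₄) = (-1.458, 1.557376, 1.0664) − 0.01·(-14.58, 12.459008, 11.664) = (-1.3122, 1.43278592, 0.94976)

(-1.3122, 1.43278592, 0.94976)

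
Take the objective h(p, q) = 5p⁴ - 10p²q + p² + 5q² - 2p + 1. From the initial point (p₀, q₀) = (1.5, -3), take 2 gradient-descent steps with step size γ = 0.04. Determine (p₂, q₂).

∇h = (20p³ - 20pq + 2p - 2, -10p² + 10q)
(p₁, q₁) = (1.5, -3) − 0.04·(158.5, -52.5) = (-4.84, -0.9)
(p₂, q₂) = (-4.84, -0.9) − 0.04·(-2366.39808, -243.256) = (89.8159232, 8.83024)

(89.8159232, 8.83024)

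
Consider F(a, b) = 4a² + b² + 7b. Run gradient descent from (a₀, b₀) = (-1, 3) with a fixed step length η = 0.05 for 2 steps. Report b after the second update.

1.765

∇F = (8a, 2b + 7)
(a₁, b₁) = (-1, 3) − 0.05·(-8, 13) = (-0.6, 2.35)
(a₂, b₂) = (-0.6, 2.35) − 0.05·(-4.8, 11.7) = (-0.36, 1.765)
b = 1.765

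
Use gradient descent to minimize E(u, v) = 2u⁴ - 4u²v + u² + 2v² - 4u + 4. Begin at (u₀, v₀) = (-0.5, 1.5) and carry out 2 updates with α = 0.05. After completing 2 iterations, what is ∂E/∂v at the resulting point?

3.39

∇E = (8u³ - 8uv + 2u - 4, -4u² + 4v)
Step 1: at (-0.5, 1.5), ∇E = (0, 5) → (-0.5, 1.5) − 0.05·(0, 5) = (-0.5, 1.25)
Step 2: at (-0.5, 1.25), ∇E = (-1, 4) → (-0.5, 1.25) − 0.05·(-1, 4) = (-0.45, 1.05)
∂E/∂v at (-0.45, 1.05) = 3.39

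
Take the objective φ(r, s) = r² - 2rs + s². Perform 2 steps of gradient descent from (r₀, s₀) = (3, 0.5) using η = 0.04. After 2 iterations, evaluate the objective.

∇φ = (2r - 2s, -2r + 2s)
(r₁, s₁) = (3, 0.5) − 0.04·(5, -5) = (2.8, 0.7)
(r₂, s₂) = (2.8, 0.7) − 0.04·(4.2, -4.2) = (2.632, 0.868)
φ(2.632, 0.868) = 3.111696

3.111696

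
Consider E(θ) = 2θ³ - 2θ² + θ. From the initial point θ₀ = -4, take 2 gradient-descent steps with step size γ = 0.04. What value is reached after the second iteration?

-27.344896

E′(θ) = 6θ² - 4θ + 1
Step 1: E′(-4) = 113; θ₁ = -4 − 0.04·113 = -8.52
Step 2: E′(-8.52) = 470.6224; θ₂ = -8.52 − 0.04·470.6224 = -27.344896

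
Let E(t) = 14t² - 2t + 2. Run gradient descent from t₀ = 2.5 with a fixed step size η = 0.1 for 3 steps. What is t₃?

E′(t) = 28t - 2
t₁ = 2.5 − 0.1·68 = -4.3
t₂ = -4.3 − 0.1·(-122.4) = 7.94
t₃ = 7.94 − 0.1·220.32 = -14.092

-14.092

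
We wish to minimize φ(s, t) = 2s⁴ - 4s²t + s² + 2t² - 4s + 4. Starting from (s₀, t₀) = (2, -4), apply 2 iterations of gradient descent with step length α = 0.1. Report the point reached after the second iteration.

(1006.4416, 46.176)

∇φ = (8s³ - 8st + 2s - 4, -4s² + 4t)
(s₁, t₁) = (2, -4) − 0.1·(128, -32) = (-10.8, -0.8)
(s₂, t₂) = (-10.8, -0.8) − 0.1·(-10172.416, -469.76) = (1006.4416, 46.176)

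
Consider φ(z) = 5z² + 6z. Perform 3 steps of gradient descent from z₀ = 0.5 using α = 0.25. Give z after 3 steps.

φ′(z) = 10z + 6
Step 1: φ′(0.5) = 11; z₁ = 0.5 − 0.25·11 = -2.25
Step 2: φ′(-2.25) = -16.5; z₂ = -2.25 − 0.25·(-16.5) = 1.875
Step 3: φ′(1.875) = 24.75; z₃ = 1.875 − 0.25·24.75 = -4.3125

-4.3125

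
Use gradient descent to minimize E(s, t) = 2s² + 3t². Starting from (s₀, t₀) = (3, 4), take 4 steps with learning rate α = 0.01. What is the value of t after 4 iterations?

3.12299584

∇E = (4s, 6t)
(s₁, t₁) = (3, 4) − 0.01·(12, 24) = (2.88, 3.76)
(s₂, t₂) = (2.88, 3.76) − 0.01·(11.52, 22.56) = (2.7648, 3.5344)
(s₃, t₃) = (2.7648, 3.5344) − 0.01·(11.0592, 21.2064) = (2.654208, 3.322336)
(s₄, t₄) = (2.654208, 3.322336) − 0.01·(10.616832, 19.934016) = (2.54803968, 3.12299584)
t = 3.12299584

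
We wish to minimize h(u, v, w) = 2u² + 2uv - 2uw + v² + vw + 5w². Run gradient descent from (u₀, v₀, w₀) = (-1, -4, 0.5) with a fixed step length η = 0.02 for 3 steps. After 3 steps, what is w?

0.371184

∇h = (4u + 2v - 2w, 2u + 2v + w, -2u + v + 10w)
(u₁, v₁, w₁) = (-1, -4, 0.5) − 0.02·(-13, -9.5, 3) = (-0.74, -3.81, 0.44)
(u₂, v₂, w₂) = (-0.74, -3.81, 0.44) − 0.02·(-11.46, -8.66, 2.07) = (-0.5108, -3.6368, 0.3986)
(u₃, v₃, w₃) = (-0.5108, -3.6368, 0.3986) − 0.02·(-10.114, -7.8966, 1.3708) = (-0.30852, -3.478868, 0.371184)
w = 0.371184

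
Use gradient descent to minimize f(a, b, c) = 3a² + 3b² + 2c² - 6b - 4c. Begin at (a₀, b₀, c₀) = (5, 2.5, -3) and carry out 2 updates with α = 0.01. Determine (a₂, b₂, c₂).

(4.418, 2.3254, -2.6864)

∇f = (6a, 6b - 6, 4c - 4)
Step 1: at (5, 2.5, -3), ∇f = (30, 9, -16) → (5, 2.5, -3) − 0.01·(30, 9, -16) = (4.7, 2.41, -2.84)
Step 2: at (4.7, 2.41, -2.84), ∇f = (28.2, 8.46, -15.36) → (4.7, 2.41, -2.84) − 0.01·(28.2, 8.46, -15.36) = (4.418, 2.3254, -2.6864)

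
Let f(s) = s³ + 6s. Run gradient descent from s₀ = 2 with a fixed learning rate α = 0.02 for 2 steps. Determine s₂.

1.358624

f′(s) = 3s² + 6
Step 1: f′(2) = 18; s₁ = 2 − 0.02·18 = 1.64
Step 2: f′(1.64) = 14.0688; s₂ = 1.64 − 0.02·14.0688 = 1.358624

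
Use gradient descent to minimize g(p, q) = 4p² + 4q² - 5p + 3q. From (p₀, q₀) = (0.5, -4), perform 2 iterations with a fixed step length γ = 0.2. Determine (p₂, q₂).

(0.58, -1.68)

∇g = (8p - 5, 8q + 3)
Step 1: at (0.5, -4), ∇g = (-1, -29) → (0.5, -4) − 0.2·(-1, -29) = (0.7, 1.8)
Step 2: at (0.7, 1.8), ∇g = (0.6, 17.4) → (0.7, 1.8) − 0.2·(0.6, 17.4) = (0.58, -1.68)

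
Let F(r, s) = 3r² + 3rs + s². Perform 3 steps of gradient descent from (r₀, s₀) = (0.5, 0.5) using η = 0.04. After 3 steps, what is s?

∇F = (6r + 3s, 3r + 2s)
Step 1: at (0.5, 0.5), ∇F = (4.5, 2.5) → (0.5, 0.5) − 0.04·(4.5, 2.5) = (0.32, 0.4)
Step 2: at (0.32, 0.4), ∇F = (3.12, 1.76) → (0.32, 0.4) − 0.04·(3.12, 1.76) = (0.1952, 0.3296)
Step 3: at (0.1952, 0.3296), ∇F = (2.16, 1.2448) → (0.1952, 0.3296) − 0.04·(2.16, 1.2448) = (0.1088, 0.279808)
s = 0.279808

0.279808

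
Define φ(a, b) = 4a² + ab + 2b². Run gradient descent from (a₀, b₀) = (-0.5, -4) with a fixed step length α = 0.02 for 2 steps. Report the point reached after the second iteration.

(-0.2122, -3.3696)

∇φ = (8a + b, a + 4b)
(a₁, b₁) = (-0.5, -4) − 0.02·(-8, -16.5) = (-0.34, -3.67)
(a₂, b₂) = (-0.34, -3.67) − 0.02·(-6.39, -15.02) = (-0.2122, -3.3696)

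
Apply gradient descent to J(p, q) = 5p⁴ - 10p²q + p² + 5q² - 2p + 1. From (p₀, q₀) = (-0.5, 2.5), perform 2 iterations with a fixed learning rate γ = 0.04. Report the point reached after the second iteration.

∇J = (20p³ - 20pq + 2p - 2, -10p² + 10q)
(p₁, q₁) = (-0.5, 2.5) − 0.04·(19.5, 22.5) = (-1.28, 1.6)
(p₂, q₂) = (-1.28, 1.6) − 0.04·(-5.54304, -0.384) = (-1.0582784, 1.61536)

(-1.0582784, 1.61536)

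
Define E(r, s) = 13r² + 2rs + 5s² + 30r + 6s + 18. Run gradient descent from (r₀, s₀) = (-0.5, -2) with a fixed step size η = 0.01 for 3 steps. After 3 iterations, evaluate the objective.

7.8932521984

∇E = (26r + 2s + 30, 2r + 10s + 6)
(r₁, s₁) = (-0.5, -2) − 0.01·(13, -15) = (-0.63, -1.85)
(r₂, s₂) = (-0.63, -1.85) − 0.01·(9.92, -13.76) = (-0.7292, -1.7124)
(r₃, s₃) = (-0.7292, -1.7124) − 0.01·(7.616, -12.5824) = (-0.80536, -1.586576)
E(-0.80536, -1.586576) = 7.8932521984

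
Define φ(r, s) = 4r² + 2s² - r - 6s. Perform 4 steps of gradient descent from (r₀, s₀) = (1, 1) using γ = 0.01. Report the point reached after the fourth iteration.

∇φ = (8r - 1, 4s - 6)
(r₁, s₁) = (1, 1) − 0.01·(7, -2) = (0.93, 1.02)
(r₂, s₂) = (0.93, 1.02) − 0.01·(6.44, -1.92) = (0.8656, 1.0392)
(r₃, s₃) = (0.8656, 1.0392) − 0.01·(5.9248, -1.8432) = (0.806352, 1.057632)
(r₄, s₄) = (0.806352, 1.057632) − 0.01·(5.450816, -1.769472) = (0.75184384, 1.07532672)

(0.75184384, 1.07532672)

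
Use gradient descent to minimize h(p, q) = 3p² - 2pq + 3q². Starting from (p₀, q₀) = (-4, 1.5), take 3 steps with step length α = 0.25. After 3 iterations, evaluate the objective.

∇h = (6p - 2q, -2p + 6q)
Step 1: at (-4, 1.5), ∇h = (-27, 17) → (-4, 1.5) − 0.25·(-27, 17) = (2.75, -2.75)
Step 2: at (2.75, -2.75), ∇h = (22, -22) → (2.75, -2.75) − 0.25·(22, -22) = (-2.75, 2.75)
Step 3: at (-2.75, 2.75), ∇h = (-22, 22) → (-2.75, 2.75) − 0.25·(-22, 22) = (2.75, -2.75)
h(2.75, -2.75) = 60.5

60.5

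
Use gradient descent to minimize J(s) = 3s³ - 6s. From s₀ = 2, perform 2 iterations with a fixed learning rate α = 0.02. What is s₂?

1.1672

J′(s) = 9s² - 6
Step 1: J′(2) = 30; s₁ = 2 − 0.02·30 = 1.4
Step 2: J′(1.4) = 11.64; s₂ = 1.4 − 0.02·11.64 = 1.1672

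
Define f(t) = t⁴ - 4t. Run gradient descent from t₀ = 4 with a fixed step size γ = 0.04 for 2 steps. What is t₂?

f′(t) = 4t³ - 4
t₁ = 4 − 0.04·252 = -6.08
t₂ = -6.08 − 0.04·(-903.022848) = 30.04091392

30.04091392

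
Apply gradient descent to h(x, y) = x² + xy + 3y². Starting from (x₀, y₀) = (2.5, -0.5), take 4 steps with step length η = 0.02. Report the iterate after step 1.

∇h = (2x + y, x + 6y)
(x₁, y₁) = (2.5, -0.5) − 0.02·(4.5, -0.5) = (2.41, -0.49)

(2.41, -0.49)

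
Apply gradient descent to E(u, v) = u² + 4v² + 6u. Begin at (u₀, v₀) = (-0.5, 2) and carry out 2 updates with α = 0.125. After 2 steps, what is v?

0

∇E = (2u + 6, 8v)
Step 1: at (-0.5, 2), ∇E = (5, 16) → (-0.5, 2) − 0.125·(5, 16) = (-1.125, 0)
Step 2: at (-1.125, 0), ∇E = (3.75, 0) → (-1.125, 0) − 0.125·(3.75, 0) = (-1.59375, 0)
v = 0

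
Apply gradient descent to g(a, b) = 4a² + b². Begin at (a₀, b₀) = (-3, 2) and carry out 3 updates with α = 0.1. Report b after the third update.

1.024

∇g = (8a, 2b)
(a₁, b₁) = (-3, 2) − 0.1·(-24, 4) = (-0.6, 1.6)
(a₂, b₂) = (-0.6, 1.6) − 0.1·(-4.8, 3.2) = (-0.12, 1.28)
(a₃, b₃) = (-0.12, 1.28) − 0.1·(-0.96, 2.56) = (-0.024, 1.024)
b = 1.024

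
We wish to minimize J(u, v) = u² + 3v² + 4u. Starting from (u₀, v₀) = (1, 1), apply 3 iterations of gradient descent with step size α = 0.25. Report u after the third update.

∇J = (2u + 4, 6v)
Step 1: at (1, 1), ∇J = (6, 6) → (1, 1) − 0.25·(6, 6) = (-0.5, -0.5)
Step 2: at (-0.5, -0.5), ∇J = (3, -3) → (-0.5, -0.5) − 0.25·(3, -3) = (-1.25, 0.25)
Step 3: at (-1.25, 0.25), ∇J = (1.5, 1.5) → (-1.25, 0.25) − 0.25·(1.5, 1.5) = (-1.625, -0.125)
u = -1.625

-1.625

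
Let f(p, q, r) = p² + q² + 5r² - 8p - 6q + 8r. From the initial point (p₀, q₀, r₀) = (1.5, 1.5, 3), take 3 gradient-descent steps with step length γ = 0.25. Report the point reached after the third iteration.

∇f = (2p - 8, 2q - 6, 10r + 8)
(p₁, q₁, r₁) = (1.5, 1.5, 3) − 0.25·(-5, -3, 38) = (2.75, 2.25, -6.5)
(p₂, q₂, r₂) = (2.75, 2.25, -6.5) − 0.25·(-2.5, -1.5, -57) = (3.375, 2.625, 7.75)
(p₃, q₃, r₃) = (3.375, 2.625, 7.75) − 0.25·(-1.25, -0.75, 85.5) = (3.6875, 2.8125, -13.625)

(3.6875, 2.8125, -13.625)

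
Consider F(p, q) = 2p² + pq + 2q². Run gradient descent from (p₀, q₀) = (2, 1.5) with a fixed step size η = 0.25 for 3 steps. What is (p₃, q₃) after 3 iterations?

(-0.0234375, -0.03125)

∇F = (4p + q, p + 4q)
Step 1: at (2, 1.5), ∇F = (9.5, 8) → (2, 1.5) − 0.25·(9.5, 8) = (-0.375, -0.5)
Step 2: at (-0.375, -0.5), ∇F = (-2, -2.375) → (-0.375, -0.5) − 0.25·(-2, -2.375) = (0.125, 0.09375)
Step 3: at (0.125, 0.09375), ∇F = (0.59375, 0.5) → (0.125, 0.09375) − 0.25·(0.59375, 0.5) = (-0.0234375, -0.03125)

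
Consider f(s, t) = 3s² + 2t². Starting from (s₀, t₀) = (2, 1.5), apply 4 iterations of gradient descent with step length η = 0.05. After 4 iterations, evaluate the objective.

∇f = (6s, 4t)
(s₁, t₁) = (2, 1.5) − 0.05·(12, 6) = (1.4, 1.2)
(s₂, t₂) = (1.4, 1.2) − 0.05·(8.4, 4.8) = (0.98, 0.96)
(s₃, t₃) = (0.98, 0.96) − 0.05·(5.88, 3.84) = (0.686, 0.768)
(s₄, t₄) = (0.686, 0.768) − 0.05·(4.116, 3.072) = (0.4802, 0.6144)
f(0.4802, 0.6144) = 1.44675084

1.44675084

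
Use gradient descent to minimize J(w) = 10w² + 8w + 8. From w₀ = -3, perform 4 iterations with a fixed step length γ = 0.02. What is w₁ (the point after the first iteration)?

-1.96

J′(w) = 20w + 8
w₁ = -3 − 0.02·(-52) = -1.96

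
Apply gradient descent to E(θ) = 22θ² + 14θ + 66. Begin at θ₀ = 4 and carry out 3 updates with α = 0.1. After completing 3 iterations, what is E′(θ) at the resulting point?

-7467.76

E′(θ) = 44θ + 14
θ₁ = 4 − 0.1·190 = -15
θ₂ = -15 − 0.1·(-646) = 49.6
θ₃ = 49.6 − 0.1·2196.4 = -170.04
E′(θ) at (-170.04) = -7467.76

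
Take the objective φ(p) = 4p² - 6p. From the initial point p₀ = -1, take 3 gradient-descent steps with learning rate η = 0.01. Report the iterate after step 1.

-0.86

φ′(p) = 8p - 6
Step 1: φ′(-1) = -14; p₁ = -1 − 0.01·(-14) = -0.86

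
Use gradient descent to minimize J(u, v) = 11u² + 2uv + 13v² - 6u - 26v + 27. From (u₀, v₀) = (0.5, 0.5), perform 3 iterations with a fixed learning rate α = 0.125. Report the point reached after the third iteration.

∇J = (22u + 2v - 6, 2u + 26v - 26)
Step 1: at (0.5, 0.5), ∇J = (6, -12) → (0.5, 0.5) − 0.125·(6, -12) = (-0.25, 2)
Step 2: at (-0.25, 2), ∇J = (-7.5, 25.5) → (-0.25, 2) − 0.125·(-7.5, 25.5) = (0.6875, -1.1875)
Step 3: at (0.6875, -1.1875), ∇J = (6.75, -55.5) → (0.6875, -1.1875) − 0.125·(6.75, -55.5) = (-0.15625, 5.75)

(-0.15625, 5.75)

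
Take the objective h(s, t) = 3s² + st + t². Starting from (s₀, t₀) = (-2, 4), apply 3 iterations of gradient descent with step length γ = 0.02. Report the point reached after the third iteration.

(-1.568416, 3.645072)

∇h = (6s + t, s + 2t)
(s₁, t₁) = (-2, 4) − 0.02·(-8, 6) = (-1.84, 3.88)
(s₂, t₂) = (-1.84, 3.88) − 0.02·(-7.16, 5.92) = (-1.6968, 3.7616)
(s₃, t₃) = (-1.6968, 3.7616) − 0.02·(-6.4192, 5.8264) = (-1.568416, 3.645072)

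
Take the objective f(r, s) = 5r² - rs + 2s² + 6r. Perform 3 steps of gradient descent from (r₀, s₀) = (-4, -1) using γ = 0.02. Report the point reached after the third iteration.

(-2.389336, -0.964096)

∇f = (10r - s + 6, -r + 4s)
Step 1: at (-4, -1), ∇f = (-33, 0) → (-4, -1) − 0.02·(-33, 0) = (-3.34, -1)
Step 2: at (-3.34, -1), ∇f = (-26.4, -0.66) → (-3.34, -1) − 0.02·(-26.4, -0.66) = (-2.812, -0.9868)
Step 3: at (-2.812, -0.9868), ∇f = (-21.1332, -1.1352) → (-2.812, -0.9868) − 0.02·(-21.1332, -1.1352) = (-2.389336, -0.964096)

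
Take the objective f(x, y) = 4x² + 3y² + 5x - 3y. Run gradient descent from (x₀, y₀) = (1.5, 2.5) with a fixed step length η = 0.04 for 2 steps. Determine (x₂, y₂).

(0.3576, 1.6552)

∇f = (8x + 5, 6y - 3)
Step 1: at (1.5, 2.5), ∇f = (17, 12) → (1.5, 2.5) − 0.04·(17, 12) = (0.82, 2.02)
Step 2: at (0.82, 2.02), ∇f = (11.56, 9.12) → (0.82, 2.02) − 0.04·(11.56, 9.12) = (0.3576, 1.6552)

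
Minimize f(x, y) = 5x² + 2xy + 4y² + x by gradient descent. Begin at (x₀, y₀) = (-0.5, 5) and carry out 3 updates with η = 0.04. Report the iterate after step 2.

∇f = (10x + 2y + 1, 2x + 8y)
(x₁, y₁) = (-0.5, 5) − 0.04·(6, 39) = (-0.74, 3.44)
(x₂, y₂) = (-0.74, 3.44) − 0.04·(0.48, 26.04) = (-0.7592, 2.3984)

(-0.7592, 2.3984)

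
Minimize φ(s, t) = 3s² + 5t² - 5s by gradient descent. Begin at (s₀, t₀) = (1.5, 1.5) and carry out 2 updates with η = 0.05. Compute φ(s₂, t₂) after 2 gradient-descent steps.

-1.060075

∇φ = (6s - 5, 10t)
Step 1: at (1.5, 1.5), ∇φ = (4, 15) → (1.5, 1.5) − 0.05·(4, 15) = (1.3, 0.75)
Step 2: at (1.3, 0.75), ∇φ = (2.8, 7.5) → (1.3, 0.75) − 0.05·(2.8, 7.5) = (1.16, 0.375)
φ(1.16, 0.375) = -1.060075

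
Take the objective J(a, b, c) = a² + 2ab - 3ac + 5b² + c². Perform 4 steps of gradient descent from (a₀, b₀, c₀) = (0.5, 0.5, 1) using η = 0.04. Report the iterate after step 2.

∇J = (2a + 2b - 3c, 2a + 10b, -3a + 2c)
(a₁, b₁, c₁) = (0.5, 0.5, 1) − 0.04·(-1, 6, 0.5) = (0.54, 0.26, 0.98)
(a₂, b₂, c₂) = (0.54, 0.26, 0.98) − 0.04·(-1.34, 3.68, 0.34) = (0.5936, 0.1128, 0.9664)

(0.5936, 0.1128, 0.9664)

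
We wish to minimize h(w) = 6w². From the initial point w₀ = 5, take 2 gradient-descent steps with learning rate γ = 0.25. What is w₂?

h′(w) = 12w
Step 1: h′(5) = 60; w₁ = 5 − 0.25·60 = -10
Step 2: h′(-10) = -120; w₂ = -10 − 0.25·(-120) = 20

20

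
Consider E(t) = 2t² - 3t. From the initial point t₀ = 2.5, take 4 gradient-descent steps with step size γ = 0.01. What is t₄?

E′(t) = 4t - 3
t₁ = 2.5 − 0.01·7 = 2.43
t₂ = 2.43 − 0.01·6.72 = 2.3628
t₃ = 2.3628 − 0.01·6.4512 = 2.298288
t₄ = 2.298288 − 0.01·6.193152 = 2.23635648

2.23635648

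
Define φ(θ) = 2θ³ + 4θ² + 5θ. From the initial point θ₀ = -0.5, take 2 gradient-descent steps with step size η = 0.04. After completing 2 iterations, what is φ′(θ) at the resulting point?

2.33794816

φ′(θ) = 6θ² + 8θ + 5
θ₁ = -0.5 − 0.04·2.5 = -0.6
θ₂ = -0.6 − 0.04·2.36 = -0.6944
φ′(θ) at (-0.6944) = 2.33794816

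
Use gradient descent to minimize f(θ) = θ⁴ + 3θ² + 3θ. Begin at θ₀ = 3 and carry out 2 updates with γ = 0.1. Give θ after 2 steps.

f′(θ) = 4θ³ + 6θ + 3
Step 1: f′(3) = 129; θ₁ = 3 − 0.1·129 = -9.9
Step 2: f′(-9.9) = -3937.596; θ₂ = -9.9 − 0.1·(-3937.596) = 383.8596

383.8596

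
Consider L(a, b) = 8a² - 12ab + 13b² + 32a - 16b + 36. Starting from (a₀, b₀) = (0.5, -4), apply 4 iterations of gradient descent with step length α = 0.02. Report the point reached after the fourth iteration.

(-2.15431552, -0.3951232)

∇L = (16a - 12b + 32, -12a + 26b - 16)
(a₁, b₁) = (0.5, -4) − 0.02·(88, -126) = (-1.26, -1.48)
(a₂, b₂) = (-1.26, -1.48) − 0.02·(29.6, -39.36) = (-1.852, -0.6928)
(a₃, b₃) = (-1.852, -0.6928) − 0.02·(10.6816, -11.7888) = (-2.065632, -0.457024)
(a₄, b₄) = (-2.065632, -0.457024) − 0.02·(4.434176, -3.09504) = (-2.15431552, -0.3951232)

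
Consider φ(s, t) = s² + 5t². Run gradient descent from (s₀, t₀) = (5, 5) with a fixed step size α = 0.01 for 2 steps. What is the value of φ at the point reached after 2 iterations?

105.071704

∇φ = (2s, 10t)
(s₁, t₁) = (5, 5) − 0.01·(10, 50) = (4.9, 4.5)
(s₂, t₂) = (4.9, 4.5) − 0.01·(9.8, 45) = (4.802, 4.05)
φ(4.802, 4.05) = 105.071704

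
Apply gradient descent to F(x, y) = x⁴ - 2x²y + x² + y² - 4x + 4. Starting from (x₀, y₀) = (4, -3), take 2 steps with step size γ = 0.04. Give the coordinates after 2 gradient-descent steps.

(86.62463488, 4.176192)

∇F = (4x³ - 4xy + 2x - 4, -2x² + 2y)
(x₁, y₁) = (4, -3) − 0.04·(308, -38) = (-8.32, -1.48)
(x₂, y₂) = (-8.32, -1.48) − 0.04·(-2373.615872, -141.4048) = (86.62463488, 4.176192)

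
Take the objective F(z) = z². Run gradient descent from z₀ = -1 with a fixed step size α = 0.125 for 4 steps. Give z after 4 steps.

F′(z) = 2z
z₁ = -1 − 0.125·(-2) = -0.75
z₂ = -0.75 − 0.125·(-1.5) = -0.5625
z₃ = -0.5625 − 0.125·(-1.125) = -0.421875
z₄ = -0.421875 − 0.125·(-0.84375) = -0.31640625

-0.31640625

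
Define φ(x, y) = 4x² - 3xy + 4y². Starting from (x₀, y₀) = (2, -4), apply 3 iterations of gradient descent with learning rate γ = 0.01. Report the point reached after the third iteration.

∇φ = (8x - 3y, -3x + 8y)
(x₁, y₁) = (2, -4) − 0.01·(28, -38) = (1.72, -3.62)
(x₂, y₂) = (1.72, -3.62) − 0.01·(24.62, -34.12) = (1.4738, -3.2788)
(x₃, y₃) = (1.4738, -3.2788) − 0.01·(21.6268, -30.6518) = (1.257532, -2.972282)

(1.257532, -2.972282)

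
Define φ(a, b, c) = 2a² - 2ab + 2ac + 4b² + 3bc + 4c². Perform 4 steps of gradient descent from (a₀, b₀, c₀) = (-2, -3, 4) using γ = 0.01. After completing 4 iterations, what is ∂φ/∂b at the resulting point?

-7.1854628

∇φ = (4a - 2b + 2c, -2a + 8b + 3c, 2a + 3b + 8c)
Step 1: at (-2, -3, 4), ∇φ = (6, -8, 19) → (-2, -3, 4) − 0.01·(6, -8, 19) = (-2.06, -2.92, 3.81)
Step 2: at (-2.06, -2.92, 3.81), ∇φ = (5.22, -7.81, 17.6) → (-2.06, -2.92, 3.81) − 0.01·(5.22, -7.81, 17.6) = (-2.1122, -2.8419, 3.634)
Step 3: at (-2.1122, -2.8419, 3.634), ∇φ = (4.503, -7.6088, 16.3219) → (-2.1122, -2.8419, 3.634) − 0.01·(4.503, -7.6088, 16.3219) = (-2.15723, -2.765812, 3.470781)
Step 4: at (-2.15723, -2.765812, 3.470781), ∇φ = (3.844266, -7.399693, 15.154352) → (-2.15723, -2.765812, 3.470781) − 0.01·(3.844266, -7.399693, 15.154352) = (-2.19567266, -2.69181507, 3.31923748)
∂φ/∂b at (-2.19567266, -2.69181507, 3.31923748) = -7.1854628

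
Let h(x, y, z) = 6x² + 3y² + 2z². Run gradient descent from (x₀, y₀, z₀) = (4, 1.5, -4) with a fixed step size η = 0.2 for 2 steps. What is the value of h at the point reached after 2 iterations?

368.8556

∇h = (12x, 6y, 4z)
Step 1: at (4, 1.5, -4), ∇h = (48, 9, -16) → (4, 1.5, -4) − 0.2·(48, 9, -16) = (-5.6, -0.3, -0.8)
Step 2: at (-5.6, -0.3, -0.8), ∇h = (-67.2, -1.8, -3.2) → (-5.6, -0.3, -0.8) − 0.2·(-67.2, -1.8, -3.2) = (7.84, 0.06, -0.16)
h(7.84, 0.06, -0.16) = 368.8556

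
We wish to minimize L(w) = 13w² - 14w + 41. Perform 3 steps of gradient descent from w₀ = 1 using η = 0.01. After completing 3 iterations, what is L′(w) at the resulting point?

4.862688

L′(w) = 26w - 14
Step 1: L′(1) = 12; w₁ = 1 − 0.01·12 = 0.88
Step 2: L′(0.88) = 8.88; w₂ = 0.88 − 0.01·8.88 = 0.7912
Step 3: L′(0.7912) = 6.5712; w₃ = 0.7912 − 0.01·6.5712 = 0.725488
L′(w) at (0.725488) = 4.862688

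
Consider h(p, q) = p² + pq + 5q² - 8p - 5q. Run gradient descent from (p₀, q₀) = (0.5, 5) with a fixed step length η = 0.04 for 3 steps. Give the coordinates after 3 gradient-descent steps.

∇h = (2p + q - 8, p + 10q - 5)
(p₁, q₁) = (0.5, 5) − 0.04·(-2, 45.5) = (0.58, 3.18)
(p₂, q₂) = (0.58, 3.18) − 0.04·(-3.66, 27.38) = (0.7264, 2.0848)
(p₃, q₃) = (0.7264, 2.0848) − 0.04·(-4.4624, 16.5744) = (0.904896, 1.421824)

(0.904896, 1.421824)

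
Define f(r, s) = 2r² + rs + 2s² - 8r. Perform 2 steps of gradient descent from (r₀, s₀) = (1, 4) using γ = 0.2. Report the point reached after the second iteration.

∇f = (4r + s - 8, r + 4s)
Step 1: at (1, 4), ∇f = (0, 17) → (1, 4) − 0.2·(0, 17) = (1, 0.6)
Step 2: at (1, 0.6), ∇f = (-3.4, 3.4) → (1, 0.6) − 0.2·(-3.4, 3.4) = (1.68, -0.08)

(1.68, -0.08)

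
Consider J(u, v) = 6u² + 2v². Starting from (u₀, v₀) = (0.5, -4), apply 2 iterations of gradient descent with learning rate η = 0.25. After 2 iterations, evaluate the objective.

24

∇J = (12u, 4v)
Step 1: at (0.5, -4), ∇J = (6, -16) → (0.5, -4) − 0.25·(6, -16) = (-1, 0)
Step 2: at (-1, 0), ∇J = (-12, 0) → (-1, 0) − 0.25·(-12, 0) = (2, 0)
J(2, 0) = 24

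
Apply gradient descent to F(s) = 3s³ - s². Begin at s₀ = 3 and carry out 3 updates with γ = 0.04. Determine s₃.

F′(s) = 9s² - 2s
s₁ = 3 − 0.04·75 = 0
s₂ = 0 − 0.04·0 = 0
s₃ = 0 − 0.04·0 = 0

0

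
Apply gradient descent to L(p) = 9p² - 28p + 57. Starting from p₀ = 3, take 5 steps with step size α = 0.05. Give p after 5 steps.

1.55557

L′(p) = 18p - 28
Step 1: L′(3) = 26; p₁ = 3 − 0.05·26 = 1.7
Step 2: L′(1.7) = 2.6; p₂ = 1.7 − 0.05·2.6 = 1.57
Step 3: L′(1.57) = 0.26; p₃ = 1.57 − 0.05·0.26 = 1.557
Step 4: L′(1.557) = 0.026; p₄ = 1.557 − 0.05·0.026 = 1.5557
Step 5: L′(1.5557) = 0.0026; p₅ = 1.5557 − 0.05·0.0026 = 1.55557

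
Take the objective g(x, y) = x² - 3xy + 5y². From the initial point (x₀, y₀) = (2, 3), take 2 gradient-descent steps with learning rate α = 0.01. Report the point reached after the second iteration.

∇g = (2x - 3y, -3x + 10y)
(x₁, y₁) = (2, 3) − 0.01·(-5, 24) = (2.05, 2.76)
(x₂, y₂) = (2.05, 2.76) − 0.01·(-4.18, 21.45) = (2.0918, 2.5455)

(2.0918, 2.5455)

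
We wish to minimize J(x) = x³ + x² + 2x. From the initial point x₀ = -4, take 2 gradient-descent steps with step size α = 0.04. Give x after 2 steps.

J′(x) = 3x² + 2x + 2
x₁ = -4 − 0.04·42 = -5.68
x₂ = -5.68 − 0.04·87.4272 = -9.177088

-9.177088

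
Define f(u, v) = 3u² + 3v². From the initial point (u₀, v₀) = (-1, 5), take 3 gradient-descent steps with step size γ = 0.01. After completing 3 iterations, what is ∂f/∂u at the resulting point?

∇f = (6u, 6v)
(u₁, v₁) = (-1, 5) − 0.01·(-6, 30) = (-0.94, 4.7)
(u₂, v₂) = (-0.94, 4.7) − 0.01·(-5.64, 28.2) = (-0.8836, 4.418)
(u₃, v₃) = (-0.8836, 4.418) − 0.01·(-5.3016, 26.508) = (-0.830584, 4.15292)
∂f/∂u at (-0.830584, 4.15292) = -4.983504

-4.983504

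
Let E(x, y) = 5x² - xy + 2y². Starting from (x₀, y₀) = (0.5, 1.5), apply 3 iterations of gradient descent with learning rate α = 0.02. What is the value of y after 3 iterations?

1.191844

∇E = (10x - y, -x + 4y)
(x₁, y₁) = (0.5, 1.5) − 0.02·(3.5, 5.5) = (0.43, 1.39)
(x₂, y₂) = (0.43, 1.39) − 0.02·(2.91, 5.13) = (0.3718, 1.2874)
(x₃, y₃) = (0.3718, 1.2874) − 0.02·(2.4306, 4.7778) = (0.323188, 1.191844)
y = 1.191844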